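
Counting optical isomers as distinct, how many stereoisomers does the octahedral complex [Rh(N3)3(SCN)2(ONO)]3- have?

3

There are 3 geometric isomers: N3 mer, SCN trans; N3 mer, SCN cis; N3 fac, SCN cis.
Each arrangement has an internal mirror plane or centre of symmetry, so none is chiral.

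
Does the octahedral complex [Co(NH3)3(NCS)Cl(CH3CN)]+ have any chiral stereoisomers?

An octahedron has six vertices in three trans pairs; every non-trans pair is cis.
Working through the distinct placements yields 4 geometric isomers: NH3 mer (3 arrangements); NH3 fac (chiral).
One of these lacks any improper symmetry element and so occurs as an enantiomeric pair, giving 4 + 1 = 5 stereoisomers in total.

yes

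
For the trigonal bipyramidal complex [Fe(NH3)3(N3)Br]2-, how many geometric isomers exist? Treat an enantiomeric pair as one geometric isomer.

In a trigonal bipyramid the two axial positions differ from the three equatorial ones.
Working through the distinct placements yields 4 geometric isomers: N3 axial, Br axial; N3 equatorial, Br axial; N3 axial, Br equatorial; N3 equatorial, Br equatorial.

4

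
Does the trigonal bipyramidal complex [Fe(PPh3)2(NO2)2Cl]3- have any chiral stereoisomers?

yes

Systematic enumeration (placing each ligand type in turn and discarding arrangements equivalent by rotation or reflection) gives 5 geometric isomers.
One of these lacks any improper symmetry element and so occurs as an enantiomeric pair, giving 5 + 1 = 6 stereoisomers in total.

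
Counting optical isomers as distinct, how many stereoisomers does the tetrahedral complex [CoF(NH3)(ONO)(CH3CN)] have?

In a tetrahedral complex all four positions are equivalent and every pair of ligands is adjacent — there is no cis/trans distinction.
Only one geometric arrangement is possible; it has no improper symmetry element, so it exists as a pair of enantiomers (2 stereoisomers).

2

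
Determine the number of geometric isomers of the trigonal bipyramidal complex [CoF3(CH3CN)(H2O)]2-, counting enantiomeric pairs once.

4

A trigonal bipyramid has two axial and three equatorial sites, which are chemically inequivalent.
Systematic placement gives 4 geometric isomers: CH3CN axial, H2O equatorial; CH3CN axial, H2O axial; CH3CN equatorial, H2O equatorial; CH3CN equatorial, H2O axial.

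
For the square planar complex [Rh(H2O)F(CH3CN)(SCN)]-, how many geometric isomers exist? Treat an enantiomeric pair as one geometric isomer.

A square has two trans pairs of vertices; adjacent vertices are cis.
The distinct arrangements are (3 in all): (CH3CN/H2O trans, F/SCN trans); (CH3CN/SCN trans, F/H2O trans); (CH3CN/F trans, H2O/SCN trans).

3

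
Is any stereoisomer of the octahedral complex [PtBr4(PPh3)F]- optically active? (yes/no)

In an octahedral complex each vertex has one trans partner and four cis neighbours.
Systematic placement gives 2 geometric isomers: PPh3 and F mutually trans; PPh3 and F mutually cis.
Each arrangement has an internal mirror plane or centre of symmetry, so none is chiral.

no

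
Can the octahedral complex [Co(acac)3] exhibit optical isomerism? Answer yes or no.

The six octahedral sites form three mutually perpendicular trans pairs.
Each acac is bidentate and must span two cis positions.
Only one geometric arrangement is possible; it has no improper symmetry element, so it exists as a pair of enantiomers (2 stereoisomers).

yes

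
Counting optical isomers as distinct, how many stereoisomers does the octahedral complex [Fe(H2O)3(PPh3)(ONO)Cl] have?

The six octahedral sites form three mutually perpendicular trans pairs.
Systematic placement gives 4 geometric isomers: H2O mer (3 arrangements); H2O fac (chiral).
One of these lacks any improper symmetry element and so occurs as an enantiomeric pair, giving 4 + 1 = 5 stereoisomers in total.

5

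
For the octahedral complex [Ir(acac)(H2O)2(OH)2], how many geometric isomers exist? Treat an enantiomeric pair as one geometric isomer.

Each acac is bidentate and must span two cis positions.
Working through the distinct placements yields 3 geometric isomers: H2O trans, OH cis; H2O cis, OH cis (chiral); H2O cis, OH trans.

3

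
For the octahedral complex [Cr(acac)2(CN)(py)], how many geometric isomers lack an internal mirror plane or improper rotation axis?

1

The six octahedral sites form three mutually perpendicular trans pairs.
Each acac is bidentate and must span two cis positions.
There are 2 geometric isomers: CN and py mutually cis (chiral); CN and py mutually trans.
One of these lacks any improper symmetry element and so occurs as an enantiomeric pair, giving 2 + 1 = 3 stereoisomers in total.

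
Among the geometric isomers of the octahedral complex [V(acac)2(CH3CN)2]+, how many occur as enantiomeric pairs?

The six octahedral sites form three mutually perpendicular trans pairs.
Each acac is bidentate and must span two cis positions.
There are 2 geometric isomers: CH3CN trans; CH3CN cis (chiral).
One of these lacks any improper symmetry element and so occurs as an enantiomeric pair, giving 2 + 1 = 3 stereoisomers in total.

1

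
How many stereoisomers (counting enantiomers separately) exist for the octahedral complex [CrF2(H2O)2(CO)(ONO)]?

In an octahedral complex each vertex has one trans partner and four cis neighbours.
Working through the distinct placements yields 6 geometric isomers: F cis, H2O cis (3 arrangements, 2 chiral); F cis, H2O trans; F trans, H2O cis; F trans, H2O trans.
Of these, 2 lack any improper symmetry element and so occur as enantiomeric pairs, giving 6 + 2 = 8 stereoisomers in total.

8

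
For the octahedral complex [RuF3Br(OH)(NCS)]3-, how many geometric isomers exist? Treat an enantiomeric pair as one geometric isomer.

There are 4 geometric isomers: F mer (3 arrangements); F fac (chiral).

4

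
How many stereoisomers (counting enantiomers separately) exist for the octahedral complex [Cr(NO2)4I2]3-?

2

An octahedron has six vertices in three trans pairs; every non-trans pair is cis.
There are 2 geometric isomers: I trans; I cis.
Each arrangement has an internal mirror plane or centre of symmetry, so none is chiral.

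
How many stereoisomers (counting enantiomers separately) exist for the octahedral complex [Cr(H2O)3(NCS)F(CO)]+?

5

An octahedron has six vertices in three trans pairs; every non-trans pair is cis.
Working through the distinct placements yields 4 geometric isomers: H2O mer (3 arrangements); H2O fac (chiral).
One of these lacks any improper symmetry element and so occurs as an enantiomeric pair, giving 4 + 1 = 5 stereoisomers in total.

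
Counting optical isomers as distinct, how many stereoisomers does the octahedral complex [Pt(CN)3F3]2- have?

2

An octahedron has six vertices in three trans pairs; every non-trans pair is cis.
Working through the distinct placements yields 2 geometric isomers: CN mer; CN fac.
Each arrangement has an internal mirror plane or centre of symmetry, so none is chiral.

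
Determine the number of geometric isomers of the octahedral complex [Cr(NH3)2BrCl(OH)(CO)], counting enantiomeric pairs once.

9

The six octahedral sites form three mutually perpendicular trans pairs.
Systematic enumeration (placing each ligand type in turn and discarding arrangements equivalent by rotation or reflection) gives 9 geometric isomers.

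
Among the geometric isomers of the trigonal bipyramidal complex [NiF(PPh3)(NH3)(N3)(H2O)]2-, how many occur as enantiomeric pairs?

Exhaustive case analysis gives 10 geometric isomers.
Of these, 10 lack any improper symmetry element and so occur as enantiomeric pairs, giving 10 + 10 = 20 stereoisomers in total.

10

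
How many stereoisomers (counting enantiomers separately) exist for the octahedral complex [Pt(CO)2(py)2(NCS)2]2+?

In an octahedral complex each vertex has one trans partner and four cis neighbours.
The distinct arrangements are (5 in all): CO trans, py trans, NCS trans; CO trans, py cis, NCS cis; CO cis, py trans, NCS cis; CO cis, py cis, NCS cis (chiral); CO cis, py cis, NCS trans.
One of these lacks any improper symmetry element and so occurs as an enantiomeric pair, giving 5 + 1 = 6 stereoisomers in total.

6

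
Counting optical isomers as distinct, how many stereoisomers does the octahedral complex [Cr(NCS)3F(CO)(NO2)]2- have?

5

An octahedron has six vertices in three trans pairs; every non-trans pair is cis.
There are 4 geometric isomers: NCS mer (3 arrangements); NCS fac (chiral).
One of these lacks any improper symmetry element and so occurs as an enantiomeric pair, giving 4 + 1 = 5 stereoisomers in total.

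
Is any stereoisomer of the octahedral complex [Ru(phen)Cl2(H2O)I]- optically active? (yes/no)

In an octahedral complex each vertex has one trans partner and four cis neighbours.
Each phen is bidentate and must span two cis positions.
There are 4 geometric isomers: Cl trans; Cl cis (3 arrangements, 2 chiral).
Of these, 2 lack any improper symmetry element and so occur as enantiomeric pairs, giving 4 + 2 = 6 stereoisomers in total.

yes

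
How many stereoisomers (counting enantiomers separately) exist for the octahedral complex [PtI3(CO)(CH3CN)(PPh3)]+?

Systematic placement gives 4 geometric isomers: I mer (3 arrangements); I fac (chiral).
One of these lacks any improper symmetry element and so occurs as an enantiomeric pair, giving 4 + 1 = 5 stereoisomers in total.

5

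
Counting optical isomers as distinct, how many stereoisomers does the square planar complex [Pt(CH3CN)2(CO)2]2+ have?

2

Working through the distinct placements yields 2 geometric isomers: CH3CN cis; CH3CN trans.
Each arrangement has an internal mirror plane or centre of symmetry, so none is chiral.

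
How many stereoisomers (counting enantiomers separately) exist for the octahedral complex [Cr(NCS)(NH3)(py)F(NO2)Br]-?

Systematic enumeration (placing each ligand type in turn and discarding arrangements equivalent by rotation or reflection) gives 15 geometric isomers.
Of these, 15 lack any improper symmetry element and so occur as enantiomeric pairs, giving 15 + 15 = 30 stereoisomers in total.

30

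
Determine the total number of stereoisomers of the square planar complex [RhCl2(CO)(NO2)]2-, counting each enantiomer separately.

A square has two trans pairs of vertices; adjacent vertices are cis.
Systematic placement gives 2 geometric isomers: Cl cis; Cl trans.
Each arrangement has an internal mirror plane or centre of symmetry, so none is chiral.

2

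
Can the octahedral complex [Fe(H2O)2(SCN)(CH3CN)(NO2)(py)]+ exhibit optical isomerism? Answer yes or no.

yes

Systematic enumeration (placing each ligand type in turn and discarding arrangements equivalent by rotation or reflection) gives 9 geometric isomers.
Of these, 6 lack any improper symmetry element and so occur as enantiomeric pairs, giving 9 + 6 = 15 stereoisomers in total.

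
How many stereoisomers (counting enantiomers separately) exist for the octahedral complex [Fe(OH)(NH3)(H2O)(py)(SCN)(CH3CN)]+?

In an octahedral complex each vertex has one trans partner and four cis neighbours.
Systematic enumeration (placing each ligand type in turn and discarding arrangements equivalent by rotation or reflection) gives 15 geometric isomers.
Of these, 15 lack any improper symmetry element and so occur as enantiomeric pairs, giving 15 + 15 = 30 stereoisomers in total.

30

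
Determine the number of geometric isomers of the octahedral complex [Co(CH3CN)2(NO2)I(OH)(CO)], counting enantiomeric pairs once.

An octahedron has six vertices in three trans pairs; every non-trans pair is cis.
Placing the ligands in turn and identifying arrangements related by rotation or reflection leaves 9 distinct geometric isomers.

9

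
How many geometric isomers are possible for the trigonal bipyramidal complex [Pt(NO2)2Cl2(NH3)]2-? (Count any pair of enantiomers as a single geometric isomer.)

5

Exhaustive case analysis gives 5 geometric isomers.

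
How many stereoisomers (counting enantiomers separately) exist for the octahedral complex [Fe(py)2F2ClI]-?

An octahedron has six vertices in three trans pairs; every non-trans pair is cis.
There are 6 geometric isomers: py trans, F cis; py cis, F cis (3 arrangements, 2 chiral); py trans, F trans; py cis, F trans.
Of these, 2 lack any improper symmetry element and so occur as enantiomeric pairs, giving 6 + 2 = 8 stereoisomers in total.

8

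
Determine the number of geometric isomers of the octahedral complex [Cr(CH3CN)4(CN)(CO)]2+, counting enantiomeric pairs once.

The six octahedral sites form three mutually perpendicular trans pairs.
Working through the distinct placements yields 2 geometric isomers: CN and CO mutually trans; CN and CO mutually cis.

2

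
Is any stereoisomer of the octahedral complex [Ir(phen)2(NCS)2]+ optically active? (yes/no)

The six octahedral sites form three mutually perpendicular trans pairs.
Each phen is bidentate and must span two cis positions.
Systematic placement gives 2 geometric isomers: NCS trans; NCS cis (chiral).
One of these lacks any improper symmetry element and so occurs as an enantiomeric pair, giving 2 + 1 = 3 stereoisomers in total.

yes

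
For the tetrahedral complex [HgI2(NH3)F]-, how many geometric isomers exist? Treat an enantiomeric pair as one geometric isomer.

1

All four vertices of a tetrahedron are equivalent and mutually adjacent, so cis/trans isomerism cannot arise.
Only one geometric arrangement is possible.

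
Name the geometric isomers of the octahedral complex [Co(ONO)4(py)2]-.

cis and trans

In an octahedral complex each vertex has one trans partner and four cis neighbours.
Working through the distinct placements yields 2 geometric isomers: py trans; py cis.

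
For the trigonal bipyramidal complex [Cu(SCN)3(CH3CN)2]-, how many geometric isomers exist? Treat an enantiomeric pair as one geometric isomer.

3

Working through the distinct placements yields 3 geometric isomers: CH3CN both axial; CH3CN one axial, one equatorial; CH3CN both equatorial.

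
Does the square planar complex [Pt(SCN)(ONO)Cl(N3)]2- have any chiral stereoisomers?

no

A square has two trans pairs of vertices; adjacent vertices are cis.
There are 3 geometric isomers: (Cl/ONO trans, N3/SCN trans); (Cl/SCN trans, N3/ONO trans); (Cl/N3 trans, ONO/SCN trans).
Each arrangement has an internal mirror plane or centre of symmetry, so none is chiral.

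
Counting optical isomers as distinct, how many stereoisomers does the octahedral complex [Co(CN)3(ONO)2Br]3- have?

3

In an octahedral complex each vertex has one trans partner and four cis neighbours.
Working through the distinct placements yields 3 geometric isomers: CN mer, ONO trans; CN fac, ONO cis; CN mer, ONO cis.
Each arrangement has an internal mirror plane or centre of symmetry, so none is chiral.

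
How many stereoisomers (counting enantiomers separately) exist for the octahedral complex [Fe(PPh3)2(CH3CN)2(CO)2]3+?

An octahedron has six vertices in three trans pairs; every non-trans pair is cis.
Working through the distinct placements yields 5 geometric isomers: PPh3 trans, CH3CN trans, CO trans; PPh3 cis, CH3CN trans, CO cis; PPh3 trans, CH3CN cis, CO cis; PPh3 cis, CH3CN cis, CO cis (chiral); PPh3 cis, CH3CN cis, CO trans.
One of these lacks any improper symmetry element and so occurs as an enantiomeric pair, giving 5 + 1 = 6 stereoisomers in total.

6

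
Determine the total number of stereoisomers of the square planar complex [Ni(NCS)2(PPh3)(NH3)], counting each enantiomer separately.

A square has two trans pairs of vertices; adjacent vertices are cis.
Working through the distinct placements yields 2 geometric isomers: NCS cis; NCS trans.
Each arrangement has an internal mirror plane or centre of symmetry, so none is chiral.

2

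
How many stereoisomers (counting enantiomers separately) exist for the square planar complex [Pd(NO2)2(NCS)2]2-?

There are 2 geometric isomers: NO2 cis; NO2 trans.
Each arrangement has an internal mirror plane or centre of symmetry, so none is chiral.

2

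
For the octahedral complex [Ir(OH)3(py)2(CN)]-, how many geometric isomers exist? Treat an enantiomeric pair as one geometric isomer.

The six octahedral sites form three mutually perpendicular trans pairs.
Systematic placement gives 3 geometric isomers: OH mer, py trans; OH fac, py cis; OH mer, py cis.

3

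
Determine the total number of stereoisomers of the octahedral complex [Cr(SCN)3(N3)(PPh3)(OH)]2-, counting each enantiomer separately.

The distinct arrangements are (4 in all): SCN mer (3 arrangements); SCN fac (chiral).
One of these lacks any improper symmetry element and so occurs as an enantiomeric pair, giving 4 + 1 = 5 stereoisomers in total.

5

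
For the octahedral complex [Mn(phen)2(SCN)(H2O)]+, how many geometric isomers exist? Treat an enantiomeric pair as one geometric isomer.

2

In an octahedral complex each vertex has one trans partner and four cis neighbours.
Each phen is bidentate and must span two cis positions.
The distinct arrangements are (2 in all): SCN and H2O mutually trans; SCN and H2O mutually cis (chiral).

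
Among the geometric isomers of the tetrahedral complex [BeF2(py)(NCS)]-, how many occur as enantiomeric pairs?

0

All four vertices of a tetrahedron are equivalent and mutually adjacent, so cis/trans isomerism cannot arise.
Only one geometric arrangement is possible.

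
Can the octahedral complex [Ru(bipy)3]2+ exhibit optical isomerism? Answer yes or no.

An octahedron has six vertices in three trans pairs; every non-trans pair is cis.
Each bipy is bidentate and must span two cis positions.
Only one geometric arrangement is possible; it has no improper symmetry element, so it exists as a pair of enantiomers (2 stereoisomers).

yes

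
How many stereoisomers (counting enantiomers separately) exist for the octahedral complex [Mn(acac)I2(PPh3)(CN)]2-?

6

In an octahedral complex each vertex has one trans partner and four cis neighbours.
Each acac is bidentate and must span two cis positions.
There are 4 geometric isomers: I cis (3 arrangements, 2 chiral); I trans.
Of these, 2 lack any improper symmetry element and so occur as enantiomeric pairs, giving 4 + 2 = 6 stereoisomers in total.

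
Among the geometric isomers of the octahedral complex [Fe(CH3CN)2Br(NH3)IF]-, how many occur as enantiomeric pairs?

The six octahedral sites form three mutually perpendicular trans pairs.
Exhaustive case analysis gives 9 geometric isomers.
Of these, 6 lack any improper symmetry element and so occur as enantiomeric pairs, giving 9 + 6 = 15 stereoisomers in total.

6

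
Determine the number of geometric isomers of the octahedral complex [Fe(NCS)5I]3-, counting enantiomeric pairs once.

Only one geometric arrangement is possible.

1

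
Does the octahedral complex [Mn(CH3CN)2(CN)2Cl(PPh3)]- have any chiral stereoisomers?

In an octahedral complex each vertex has one trans partner and four cis neighbours.
Working through the distinct placements yields 6 geometric isomers: CH3CN trans, CN trans; CH3CN trans, CN cis; CH3CN cis, CN cis (3 arrangements, 2 chiral); CH3CN cis, CN trans.
Of these, 2 lack any improper symmetry element and so occur as enantiomeric pairs, giving 6 + 2 = 8 stereoisomers in total.

yes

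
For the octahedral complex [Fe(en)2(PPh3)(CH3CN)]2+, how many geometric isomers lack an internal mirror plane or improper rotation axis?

1

In an octahedral complex each vertex has one trans partner and four cis neighbours.
Each en is bidentate and must span two cis positions.
There are 2 geometric isomers: PPh3 and CH3CN mutually trans; PPh3 and CH3CN mutually cis (chiral).
One of these lacks any improper symmetry element and so occurs as an enantiomeric pair, giving 2 + 1 = 3 stereoisomers in total.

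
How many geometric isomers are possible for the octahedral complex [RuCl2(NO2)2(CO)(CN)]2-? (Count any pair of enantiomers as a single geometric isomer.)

An octahedron has six vertices in three trans pairs; every non-trans pair is cis.
Working through the distinct placements yields 6 geometric isomers: Cl trans, NO2 trans; Cl cis, NO2 cis (3 arrangements, 2 chiral); Cl cis, NO2 trans; Cl trans, NO2 cis.

6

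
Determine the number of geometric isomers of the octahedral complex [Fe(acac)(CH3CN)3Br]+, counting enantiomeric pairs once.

2

Each acac is bidentate and must span two cis positions.
There are 2 geometric isomers: CH3CN fac; CH3CN mer.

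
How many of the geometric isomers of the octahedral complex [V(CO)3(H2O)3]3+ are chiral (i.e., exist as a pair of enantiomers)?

Systematic placement gives 2 geometric isomers: CO mer; CO fac.
Each arrangement has an internal mirror plane or centre of symmetry, so none is chiral.

0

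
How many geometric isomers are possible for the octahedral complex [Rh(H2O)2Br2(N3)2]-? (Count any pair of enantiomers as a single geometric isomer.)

5

An octahedron has six vertices in three trans pairs; every non-trans pair is cis.
The distinct arrangements are (5 in all): H2O trans, Br trans, N3 trans; H2O cis, Br trans, N3 cis; H2O cis, Br cis, N3 trans; H2O cis, Br cis, N3 cis (chiral); H2O trans, Br cis, N3 cis.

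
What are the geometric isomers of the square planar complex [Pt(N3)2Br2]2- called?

cis and trans

In a square planar complex each vertex has one trans partner and two cis neighbours.
Working through the distinct placements yields 2 geometric isomers: N3 cis; N3 trans.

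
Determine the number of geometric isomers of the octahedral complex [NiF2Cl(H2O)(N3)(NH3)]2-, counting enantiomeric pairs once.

9

An octahedron has six vertices in three trans pairs; every non-trans pair is cis.
Placing the ligands in turn and identifying arrangements related by rotation or reflection leaves 9 distinct geometric isomers.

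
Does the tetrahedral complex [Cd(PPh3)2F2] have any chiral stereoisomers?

All four vertices of a tetrahedron are equivalent and mutually adjacent, so cis/trans isomerism cannot arise.
Only one geometric arrangement is possible.

no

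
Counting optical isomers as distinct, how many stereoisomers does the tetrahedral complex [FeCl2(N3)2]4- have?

In a tetrahedral complex all four positions are equivalent and every pair of ligands is adjacent — there is no cis/trans distinction.
Only one geometric arrangement is possible.

1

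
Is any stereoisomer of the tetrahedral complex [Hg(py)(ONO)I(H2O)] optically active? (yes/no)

yes

All four vertices of a tetrahedron are equivalent and mutually adjacent, so cis/trans isomerism cannot arise.
Only one geometric arrangement is possible; it has no improper symmetry element, so it exists as a pair of enantiomers (2 stereoisomers).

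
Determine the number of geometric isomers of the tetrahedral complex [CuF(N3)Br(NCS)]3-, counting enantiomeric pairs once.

1

Only one geometric arrangement is possible; it has no improper symmetry element, so it exists as a pair of enantiomers (2 stereoisomers).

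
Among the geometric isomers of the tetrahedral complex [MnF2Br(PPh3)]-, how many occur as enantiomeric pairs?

Only one geometric arrangement is possible.

0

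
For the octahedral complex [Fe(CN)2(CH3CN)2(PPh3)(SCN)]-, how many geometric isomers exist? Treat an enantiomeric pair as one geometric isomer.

The six octahedral sites form three mutually perpendicular trans pairs.
There are 6 geometric isomers: CN trans, CH3CN trans; CN cis, CH3CN trans; CN cis, CH3CN cis (3 arrangements, 2 chiral); CN trans, CH3CN cis.

6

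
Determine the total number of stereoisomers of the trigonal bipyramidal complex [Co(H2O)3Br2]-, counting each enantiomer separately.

3

In a trigonal bipyramid the two axial positions differ from the three equatorial ones.
There are 3 geometric isomers: Br both axial; Br one axial, one equatorial; Br both equatorial.
Each arrangement has an internal mirror plane or centre of symmetry, so none is chiral.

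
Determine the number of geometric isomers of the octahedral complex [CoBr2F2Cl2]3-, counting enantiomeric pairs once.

5

In an octahedral complex each vertex has one trans partner and four cis neighbours.
The distinct arrangements are (5 in all): Br trans, F trans, Cl trans; Br trans, F cis, Cl cis; Br cis, F trans, Cl cis; Br cis, F cis, Cl cis (chiral); Br cis, F cis, Cl trans.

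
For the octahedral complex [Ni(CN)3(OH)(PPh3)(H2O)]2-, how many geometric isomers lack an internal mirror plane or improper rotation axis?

1

There are 4 geometric isomers: CN mer (3 arrangements); CN fac (chiral).
One of these lacks any improper symmetry element and so occurs as an enantiomeric pair, giving 4 + 1 = 5 stereoisomers in total.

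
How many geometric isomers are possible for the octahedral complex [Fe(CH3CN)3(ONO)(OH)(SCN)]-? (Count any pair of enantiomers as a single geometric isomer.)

An octahedron has six vertices in three trans pairs; every non-trans pair is cis.
The distinct arrangements are (4 in all): CH3CN mer (3 arrangements); CH3CN fac (chiral).

4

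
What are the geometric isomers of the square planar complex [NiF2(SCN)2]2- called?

cis and trans

A square has two trans pairs of vertices; adjacent vertices are cis.
There are 2 geometric isomers: F cis; F trans.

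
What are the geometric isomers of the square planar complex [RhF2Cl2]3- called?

cis and trans

A square has two trans pairs of vertices; adjacent vertices are cis.
Systematic placement gives 2 geometric isomers: F cis; F trans.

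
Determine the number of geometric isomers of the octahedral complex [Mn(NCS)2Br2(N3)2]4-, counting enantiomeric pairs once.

5

Working through the distinct placements yields 5 geometric isomers: NCS trans, Br trans, N3 trans; NCS cis, Br trans, N3 cis; NCS trans, Br cis, N3 cis; NCS cis, Br cis, N3 cis (chiral); NCS cis, Br cis, N3 trans.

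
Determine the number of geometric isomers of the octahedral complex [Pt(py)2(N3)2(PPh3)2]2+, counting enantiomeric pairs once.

An octahedron has six vertices in three trans pairs; every non-trans pair is cis.
Working through the distinct placements yields 5 geometric isomers: py trans, N3 trans, PPh3 trans; py cis, N3 trans, PPh3 cis; py trans, N3 cis, PPh3 cis; py cis, N3 cis, PPh3 cis (chiral); py cis, N3 cis, PPh3 trans.

5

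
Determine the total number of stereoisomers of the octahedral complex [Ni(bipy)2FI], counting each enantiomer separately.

Each bipy is bidentate and must span two cis positions.
The distinct arrangements are (2 in all): F and I mutually trans; F and I mutually cis (chiral).
One of these lacks any improper symmetry element and so occurs as an enantiomeric pair, giving 2 + 1 = 3 stereoisomers in total.

3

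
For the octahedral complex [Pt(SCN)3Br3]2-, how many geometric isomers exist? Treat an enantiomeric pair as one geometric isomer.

2

In an octahedral complex each vertex has one trans partner and four cis neighbours.
Systematic placement gives 2 geometric isomers: SCN mer; SCN fac.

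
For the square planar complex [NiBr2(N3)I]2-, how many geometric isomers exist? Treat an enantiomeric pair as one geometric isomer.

2

Working through the distinct placements yields 2 geometric isomers: Br cis; Br trans.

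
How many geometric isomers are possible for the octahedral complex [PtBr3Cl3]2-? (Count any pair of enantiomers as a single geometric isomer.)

The six octahedral sites form three mutually perpendicular trans pairs.
There are 2 geometric isomers: Br mer; Br fac.

2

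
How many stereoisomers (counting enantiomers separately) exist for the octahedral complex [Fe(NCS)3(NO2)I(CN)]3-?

5

An octahedron has six vertices in three trans pairs; every non-trans pair is cis.
There are 4 geometric isomers: NCS mer (3 arrangements); NCS fac (chiral).
One of these lacks any improper symmetry element and so occurs as an enantiomeric pair, giving 4 + 1 = 5 stereoisomers in total.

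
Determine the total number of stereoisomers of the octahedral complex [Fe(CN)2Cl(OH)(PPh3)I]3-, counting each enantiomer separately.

15

Exhaustive case analysis gives 9 geometric isomers.
Of these, 6 lack any improper symmetry element and so occur as enantiomeric pairs, giving 9 + 6 = 15 stereoisomers in total.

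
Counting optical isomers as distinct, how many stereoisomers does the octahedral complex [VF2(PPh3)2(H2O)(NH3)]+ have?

There are 6 geometric isomers: F trans, PPh3 trans; F trans, PPh3 cis; F cis, PPh3 trans; F cis, PPh3 cis (3 arrangements, 2 chiral).
Of these, 2 lack any improper symmetry element and so occur as enantiomeric pairs, giving 6 + 2 = 8 stereoisomers in total.

8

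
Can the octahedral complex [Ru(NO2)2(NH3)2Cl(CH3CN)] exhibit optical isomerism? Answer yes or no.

In an octahedral complex each vertex has one trans partner and four cis neighbours.
The distinct arrangements are (6 in all): NO2 trans, NH3 trans; NO2 cis, NH3 cis (3 arrangements, 2 chiral); NO2 trans, NH3 cis; NO2 cis, NH3 trans.
Of these, 2 lack any improper symmetry element and so occur as enantiomeric pairs, giving 6 + 2 = 8 stereoisomers in total.

yes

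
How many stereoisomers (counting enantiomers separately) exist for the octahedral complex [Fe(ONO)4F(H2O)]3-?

2

In an octahedral complex each vertex has one trans partner and four cis neighbours.
Systematic placement gives 2 geometric isomers: F and H2O mutually trans; F and H2O mutually cis.
Each arrangement has an internal mirror plane or centre of symmetry, so none is chiral.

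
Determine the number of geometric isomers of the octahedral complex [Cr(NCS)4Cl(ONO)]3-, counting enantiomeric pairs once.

Working through the distinct placements yields 2 geometric isomers: Cl and ONO mutually cis; Cl and ONO mutually trans.

2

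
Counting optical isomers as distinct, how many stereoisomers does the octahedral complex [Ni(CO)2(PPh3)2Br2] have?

In an octahedral complex each vertex has one trans partner and four cis neighbours.
There are 5 geometric isomers: CO trans, PPh3 trans, Br trans; CO cis, PPh3 cis, Br trans; CO cis, PPh3 trans, Br cis; CO cis, PPh3 cis, Br cis (chiral); CO trans, PPh3 cis, Br cis.
One of these lacks any improper symmetry element and so occurs as an enantiomeric pair, giving 5 + 1 = 6 stereoisomers in total.

6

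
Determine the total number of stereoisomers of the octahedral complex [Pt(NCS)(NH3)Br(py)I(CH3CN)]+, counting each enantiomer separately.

30

In an octahedral complex each vertex has one trans partner and four cis neighbours.
Exhaustive case analysis gives 15 geometric isomers.
Of these, 15 lack any improper symmetry element and so occur as enantiomeric pairs, giving 15 + 15 = 30 stereoisomers in total.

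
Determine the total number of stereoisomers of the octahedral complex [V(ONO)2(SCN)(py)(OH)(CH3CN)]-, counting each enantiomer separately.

An octahedron has six vertices in three trans pairs; every non-trans pair is cis.
Placing the ligands in turn and identifying arrangements related by rotation or reflection leaves 9 distinct geometric isomers.
Of these, 6 lack any improper symmetry element and so occur as enantiomeric pairs, giving 9 + 6 = 15 stereoisomers in total.

15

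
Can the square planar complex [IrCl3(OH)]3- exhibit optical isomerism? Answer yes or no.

no

A square has two trans pairs of vertices; adjacent vertices are cis.
Only one geometric arrangement is possible.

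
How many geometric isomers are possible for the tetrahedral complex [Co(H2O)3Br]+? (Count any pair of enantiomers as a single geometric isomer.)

1

In a tetrahedral complex all four positions are equivalent and every pair of ligands is adjacent — there is no cis/trans distinction.
Only one geometric arrangement is possible.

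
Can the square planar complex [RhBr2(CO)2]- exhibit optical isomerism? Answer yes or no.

A square has two trans pairs of vertices; adjacent vertices are cis.
Working through the distinct placements yields 2 geometric isomers: Br cis; Br trans.
Each arrangement has an internal mirror plane or centre of symmetry, so none is chiral.

no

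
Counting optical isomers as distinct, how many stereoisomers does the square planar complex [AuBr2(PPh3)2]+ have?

A square has two trans pairs of vertices; adjacent vertices are cis.
Working through the distinct placements yields 2 geometric isomers: Br cis; Br trans.
Each arrangement has an internal mirror plane or centre of symmetry, so none is chiral.

2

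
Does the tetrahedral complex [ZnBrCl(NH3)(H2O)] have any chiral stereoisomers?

In a tetrahedral complex all four positions are equivalent and every pair of ligands is adjacent — there is no cis/trans distinction.
Only one geometric arrangement is possible; it has no improper symmetry element, so it exists as a pair of enantiomers (2 stereoisomers).

yes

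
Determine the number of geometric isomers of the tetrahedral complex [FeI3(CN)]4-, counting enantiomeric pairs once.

1

All four vertices of a tetrahedron are equivalent and mutually adjacent, so cis/trans isomerism cannot arise.
Only one geometric arrangement is possible.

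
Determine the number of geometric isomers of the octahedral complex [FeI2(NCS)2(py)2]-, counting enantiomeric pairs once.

5

An octahedron has six vertices in three trans pairs; every non-trans pair is cis.
Systematic placement gives 5 geometric isomers: I trans, NCS trans, py trans; I trans, NCS cis, py cis; I cis, NCS cis, py trans; I cis, NCS cis, py cis (chiral); I cis, NCS trans, py cis.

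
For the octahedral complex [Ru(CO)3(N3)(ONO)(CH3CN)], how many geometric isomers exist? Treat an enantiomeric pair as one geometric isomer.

An octahedron has six vertices in three trans pairs; every non-trans pair is cis.
Systematic placement gives 4 geometric isomers: CO mer (3 arrangements); CO fac (chiral).

4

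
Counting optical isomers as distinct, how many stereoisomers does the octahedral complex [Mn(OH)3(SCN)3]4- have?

The six octahedral sites form three mutually perpendicular trans pairs.
There are 2 geometric isomers: OH mer; OH fac.
Each arrangement has an internal mirror plane or centre of symmetry, so none is chiral.

2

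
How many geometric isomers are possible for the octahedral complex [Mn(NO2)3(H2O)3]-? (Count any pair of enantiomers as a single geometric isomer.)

2

The six octahedral sites form three mutually perpendicular trans pairs.
Working through the distinct placements yields 2 geometric isomers: NO2 mer; NO2 fac.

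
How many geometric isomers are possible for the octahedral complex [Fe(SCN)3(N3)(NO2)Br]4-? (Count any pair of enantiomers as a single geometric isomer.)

4

The six octahedral sites form three mutually perpendicular trans pairs.
There are 4 geometric isomers: SCN mer (3 arrangements); SCN fac (chiral).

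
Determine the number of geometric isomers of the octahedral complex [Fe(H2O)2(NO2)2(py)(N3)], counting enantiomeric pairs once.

Working through the distinct placements yields 6 geometric isomers: H2O trans, NO2 cis; H2O trans, NO2 trans; H2O cis, NO2 cis (3 arrangements, 2 chiral); H2O cis, NO2 trans.

6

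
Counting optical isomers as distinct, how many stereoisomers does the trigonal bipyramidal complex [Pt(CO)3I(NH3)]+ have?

A trigonal bipyramid has two axial and three equatorial sites, which are chemically inequivalent.
There are 4 geometric isomers: I equatorial, NH3 equatorial; I axial, NH3 equatorial; I equatorial, NH3 axial; I axial, NH3 axial.
Each arrangement has an internal mirror plane or centre of symmetry, so none is chiral.

4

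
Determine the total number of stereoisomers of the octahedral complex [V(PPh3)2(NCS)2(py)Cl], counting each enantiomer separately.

8

There are 6 geometric isomers: PPh3 cis, NCS cis (3 arrangements, 2 chiral); PPh3 trans, NCS cis; PPh3 cis, NCS trans; PPh3 trans, NCS trans.
Of these, 2 lack any improper symmetry element and so occur as enantiomeric pairs, giving 6 + 2 = 8 stereoisomers in total.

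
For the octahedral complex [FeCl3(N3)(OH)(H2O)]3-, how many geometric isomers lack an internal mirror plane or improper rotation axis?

The six octahedral sites form three mutually perpendicular trans pairs.
The distinct arrangements are (4 in all): Cl mer (3 arrangements); Cl fac (chiral).
One of these lacks any improper symmetry element and so occurs as an enantiomeric pair, giving 4 + 1 = 5 stereoisomers in total.

1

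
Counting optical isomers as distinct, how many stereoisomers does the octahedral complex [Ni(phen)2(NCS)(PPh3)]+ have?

3

Each phen is bidentate and must span two cis positions.
There are 2 geometric isomers: NCS and PPh3 mutually trans; NCS and PPh3 mutually cis (chiral).
One of these lacks any improper symmetry element and so occurs as an enantiomeric pair, giving 2 + 1 = 3 stereoisomers in total.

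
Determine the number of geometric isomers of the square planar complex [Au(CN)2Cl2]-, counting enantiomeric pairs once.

A square has two trans pairs of vertices; adjacent vertices are cis.
Working through the distinct placements yields 2 geometric isomers: CN cis; CN trans.

2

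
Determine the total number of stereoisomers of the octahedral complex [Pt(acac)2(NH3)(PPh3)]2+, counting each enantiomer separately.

The six octahedral sites form three mutually perpendicular trans pairs.
Each acac is bidentate and must span two cis positions.
There are 2 geometric isomers: NH3 and PPh3 mutually trans; NH3 and PPh3 mutually cis (chiral).
One of these lacks any improper symmetry element and so occurs as an enantiomeric pair, giving 2 + 1 = 3 stereoisomers in total.

3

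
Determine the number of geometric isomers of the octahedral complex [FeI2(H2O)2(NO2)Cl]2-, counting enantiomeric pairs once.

The six octahedral sites form three mutually perpendicular trans pairs.
There are 6 geometric isomers: I cis, H2O cis (3 arrangements, 2 chiral); I trans, H2O cis; I cis, H2O trans; I trans, H2O trans.

6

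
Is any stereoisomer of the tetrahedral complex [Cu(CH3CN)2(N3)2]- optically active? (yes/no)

no

All four vertices of a tetrahedron are equivalent and mutually adjacent, so cis/trans isomerism cannot arise.
Only one geometric arrangement is possible.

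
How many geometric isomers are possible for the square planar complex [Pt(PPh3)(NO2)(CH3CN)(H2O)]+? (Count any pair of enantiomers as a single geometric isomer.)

A square has two trans pairs of vertices; adjacent vertices are cis.
There are 3 geometric isomers: (CH3CN/NO2 trans, H2O/PPh3 trans); (CH3CN/PPh3 trans, H2O/NO2 trans); (CH3CN/H2O trans, NO2/PPh3 trans).

3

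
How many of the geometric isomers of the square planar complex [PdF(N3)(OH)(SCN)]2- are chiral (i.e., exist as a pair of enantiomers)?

0

In a square planar complex each vertex has one trans partner and two cis neighbours.
Systematic placement gives 3 geometric isomers: (F/OH trans, N3/SCN trans); (F/SCN trans, N3/OH trans); (F/N3 trans, OH/SCN trans).
Each arrangement has an internal mirror plane or centre of symmetry, so none is chiral.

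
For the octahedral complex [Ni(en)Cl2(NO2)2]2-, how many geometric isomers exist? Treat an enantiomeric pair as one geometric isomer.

The six octahedral sites form three mutually perpendicular trans pairs.
Each en is bidentate and must span two cis positions.
Working through the distinct placements yields 3 geometric isomers: Cl trans, NO2 cis; Cl cis, NO2 cis (chiral); Cl cis, NO2 trans.

3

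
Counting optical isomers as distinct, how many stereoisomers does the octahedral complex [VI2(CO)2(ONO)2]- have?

In an octahedral complex each vertex has one trans partner and four cis neighbours.
Systematic placement gives 5 geometric isomers: I trans, CO trans, ONO trans; I cis, CO trans, ONO cis; I cis, CO cis, ONO trans; I cis, CO cis, ONO cis (chiral); I trans, CO cis, ONO cis.
One of these lacks any improper symmetry element and so occurs as an enantiomeric pair, giving 5 + 1 = 6 stereoisomers in total.

6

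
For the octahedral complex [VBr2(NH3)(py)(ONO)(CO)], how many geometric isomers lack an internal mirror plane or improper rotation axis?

6

Placing the ligands in turn and identifying arrangements related by rotation or reflection leaves 9 distinct geometric isomers.
Of these, 6 lack any improper symmetry element and so occur as enantiomeric pairs, giving 9 + 6 = 15 stereoisomers in total.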